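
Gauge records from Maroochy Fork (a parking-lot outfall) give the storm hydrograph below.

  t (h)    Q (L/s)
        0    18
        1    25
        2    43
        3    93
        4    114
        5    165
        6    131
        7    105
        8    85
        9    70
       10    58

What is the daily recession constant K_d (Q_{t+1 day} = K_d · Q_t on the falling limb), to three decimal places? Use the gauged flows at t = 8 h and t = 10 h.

K_d ≈ 0.010

Between t = 8 h and t = 10 h the flow falls from 85 to 58 L/s over 2×1 h = 2 h.
Per-interval ratio K = (58/85)^(1/2) = 0.8260; K_d = K^(24/1) = 0.010.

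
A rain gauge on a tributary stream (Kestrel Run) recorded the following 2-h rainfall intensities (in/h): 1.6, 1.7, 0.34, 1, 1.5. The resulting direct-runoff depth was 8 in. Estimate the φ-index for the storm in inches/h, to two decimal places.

φ ≈ 0.45 in/h

Only the 4 blocks with intensity above φ contribute runoff: 1.6, 1.7, 1, 1.5 in/h.
Σ(I−φ)·Δt = d  ⇒  (1.6+1.7+1+1.5 − 4φ)·2 = 8
φ = (5.800 − 8/2) / 4 = 0.45 in/h.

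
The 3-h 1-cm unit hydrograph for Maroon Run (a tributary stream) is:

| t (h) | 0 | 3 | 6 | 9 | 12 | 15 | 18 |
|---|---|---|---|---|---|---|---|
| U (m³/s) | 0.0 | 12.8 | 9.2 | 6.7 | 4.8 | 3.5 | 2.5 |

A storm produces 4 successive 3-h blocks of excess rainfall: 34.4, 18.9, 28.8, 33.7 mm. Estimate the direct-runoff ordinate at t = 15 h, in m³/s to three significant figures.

Q ≈ 71.4 m³/s

By discrete convolution, Q_j = Σ (P_i / 10 mm) · U_{j−i}.
At t = 15 h (j=5): Q = (34.4/10)·3.5 + (18.9/10)·4.8 + (28.8/10)·6.7 + (33.7/10)·9.2 = 71.4 m³/s.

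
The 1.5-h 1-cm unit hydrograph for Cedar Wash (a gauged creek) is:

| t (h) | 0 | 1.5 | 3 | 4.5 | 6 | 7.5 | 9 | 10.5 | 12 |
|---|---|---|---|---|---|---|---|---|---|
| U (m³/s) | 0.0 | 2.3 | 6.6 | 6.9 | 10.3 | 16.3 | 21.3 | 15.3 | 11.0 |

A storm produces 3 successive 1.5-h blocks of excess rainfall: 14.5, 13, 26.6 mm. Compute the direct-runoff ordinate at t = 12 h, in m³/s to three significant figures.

Q ≈ 92.5 m³/s

By discrete convolution, Q_j = Σ (P_i / 10 mm) · U_{j−i}.
At t = 12 h (j=8): Q = (14.5/10)·11.0 + (13/10)·15.3 + (26.6/10)·21.3 = 92.5 m³/s.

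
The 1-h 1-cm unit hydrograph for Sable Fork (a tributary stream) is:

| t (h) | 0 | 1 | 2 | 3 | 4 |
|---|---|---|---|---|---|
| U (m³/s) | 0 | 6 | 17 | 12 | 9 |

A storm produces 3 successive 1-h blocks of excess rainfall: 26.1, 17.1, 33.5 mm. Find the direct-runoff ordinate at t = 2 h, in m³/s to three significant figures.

Q ≈ 54.6 m³/s

By discrete convolution, Q_j = Σ (P_i / 10 mm) · U_{j−i}.
At t = 2 h (j=2): Q = (26.1/10)·17 + (17.1/10)·6 + (33.5/10)·0 = 54.6 m³/s.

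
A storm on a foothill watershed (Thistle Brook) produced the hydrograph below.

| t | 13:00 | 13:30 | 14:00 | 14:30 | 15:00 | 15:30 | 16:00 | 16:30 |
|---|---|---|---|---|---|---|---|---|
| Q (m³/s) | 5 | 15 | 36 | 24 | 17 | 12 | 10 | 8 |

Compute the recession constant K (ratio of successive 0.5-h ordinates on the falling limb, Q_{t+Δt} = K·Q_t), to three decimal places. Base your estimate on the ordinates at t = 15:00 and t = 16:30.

Using the recession-limb readings at t = 15:00 and t = 16:30: Q falls from 17 to 8 m³/s over 3 intervals.
K = (Q₂/Q₁)^(1/3) = (8/17)^(1/3) = 0.778.

K ≈ 0.778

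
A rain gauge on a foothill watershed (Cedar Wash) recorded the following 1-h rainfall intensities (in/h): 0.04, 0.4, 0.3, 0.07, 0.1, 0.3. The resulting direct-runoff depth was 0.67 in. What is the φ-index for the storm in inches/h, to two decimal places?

φ ≈ 0.11 in/h

Only the 3 blocks with intensity above φ contribute runoff: 0.4, 0.3, 0.3 in/h.
Σ(I−φ)·Δt = d  ⇒  (0.4+0.3+0.3 − 3φ)·1 = 0.67
φ = (1.000 − 0.67/1) / 3 = 0.11 in/h.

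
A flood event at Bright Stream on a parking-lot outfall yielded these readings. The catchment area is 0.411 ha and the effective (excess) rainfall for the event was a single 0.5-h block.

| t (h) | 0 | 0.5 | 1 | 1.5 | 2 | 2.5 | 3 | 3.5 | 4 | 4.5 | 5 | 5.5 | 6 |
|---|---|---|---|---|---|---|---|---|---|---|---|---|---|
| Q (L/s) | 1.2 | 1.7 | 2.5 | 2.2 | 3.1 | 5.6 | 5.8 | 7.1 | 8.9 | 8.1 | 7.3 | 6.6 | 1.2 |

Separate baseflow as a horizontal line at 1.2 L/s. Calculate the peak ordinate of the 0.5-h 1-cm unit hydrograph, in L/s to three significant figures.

Direct runoff: 0.0, 0.5, 1.3, 1.0, 1.9, 4.4, 4.6, 5.9, 7.7, 6.9, 6.1, 5.4, 0.0 L/s; ΣQ_DR = 45.70 L/s, peak = 7.7 L/s.
Runoff depth d = ΣQ_DR·Δt / A = 45.70 × 1800 / (0.411 ha) = 20.01 mm.
The 1-cm UH is the DRH scaled by (10 mm)/d, so U_p = 7.7 × 10/20.01 = 3.85 L/s.

U_p ≈ 3.85 L/s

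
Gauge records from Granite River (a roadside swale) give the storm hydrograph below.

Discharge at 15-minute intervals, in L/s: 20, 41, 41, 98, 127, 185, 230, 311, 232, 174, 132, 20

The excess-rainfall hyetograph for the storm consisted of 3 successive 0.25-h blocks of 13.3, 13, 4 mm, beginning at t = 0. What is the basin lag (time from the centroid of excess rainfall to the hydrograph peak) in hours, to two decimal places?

t_L ≈ 1.45 h

Centroid of excess rainfall: t_c = Σ P_i·t̄_i / ΣP_i = 0.2983 h (block centres at 0.125, 0.375, 0.625 h).
Hydrograph peak occurs at t = 1.75 h, so basin lag t_L = 1.75 − 0.2983 = 1.45 h.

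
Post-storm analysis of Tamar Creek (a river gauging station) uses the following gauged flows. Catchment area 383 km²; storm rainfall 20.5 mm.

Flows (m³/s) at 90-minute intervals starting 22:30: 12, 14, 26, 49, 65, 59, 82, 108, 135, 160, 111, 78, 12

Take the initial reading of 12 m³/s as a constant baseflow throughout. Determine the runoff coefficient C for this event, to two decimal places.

C ≈ 0.52

ΣQ_DR = 755.0 m³/s; V = ΣQ_DR·Δt = 4.077 × 10^6 m³.
Runoff depth d = V / A = 10.64 mm.
C = d / P = 10.64 / 20.5 = 0.52.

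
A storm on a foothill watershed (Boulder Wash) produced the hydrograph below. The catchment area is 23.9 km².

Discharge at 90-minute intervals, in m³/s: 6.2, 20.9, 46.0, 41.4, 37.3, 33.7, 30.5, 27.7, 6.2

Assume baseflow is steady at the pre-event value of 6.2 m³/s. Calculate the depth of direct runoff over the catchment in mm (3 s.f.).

Direct runoff: 0.0, 14.7, 39.8, 35.2, 31.1, 27.5, 24.3, 21.5, 0.0 m³/s; ΣQ_DR = 194.1 m³/s.
V = ΣQ_DR · Δt = 194.1 × 5400 s = 1.048 × 10^6 m³.
Over A = 23.9 km², depth = V / A = 43.9 mm.

d ≈ 43.9 mm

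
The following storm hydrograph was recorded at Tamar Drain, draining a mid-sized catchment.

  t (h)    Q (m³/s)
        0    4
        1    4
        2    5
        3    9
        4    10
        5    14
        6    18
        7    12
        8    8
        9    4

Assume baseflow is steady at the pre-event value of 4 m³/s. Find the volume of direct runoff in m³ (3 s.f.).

V ≈ 1.73 × 10^5 m³

Direct-runoff ordinates (Q − Q_b): 0.0, 0.0, 1.0, 5.0, 6.0, 10.0, 14.0, 8.0, 4.0, 0.0 m³/s.
ΣQ_DR = 48.00 m³/s.
With Δt = 1 h = 3600 s, V = ΣQ_DR · Δt = 48.00 × 3600 = 1.73 × 10^5 m³.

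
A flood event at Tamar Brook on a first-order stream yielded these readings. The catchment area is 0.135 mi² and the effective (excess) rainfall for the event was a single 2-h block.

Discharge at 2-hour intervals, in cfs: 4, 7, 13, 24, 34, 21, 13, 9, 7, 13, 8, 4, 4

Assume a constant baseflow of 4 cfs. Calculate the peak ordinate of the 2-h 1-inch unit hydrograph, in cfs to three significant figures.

U_p ≈ 12.0 cfs

Direct runoff: 0.0, 3.0, 9.0, 20.0, 30.0, 17.0, 9.0, 5.0, 3.0, 9.0, 4.0, 0.0, 0.0 cfs; ΣQ_DR = 109.0 cfs, peak = 30.0 cfs.
Runoff depth d = ΣQ_DR·Δt / A = 109.0 × 7200 / (0.135 mi²) = 2.502 in.
The 1-inch UH is the DRH scaled by (1 in)/d, so U_p = 30.0 × 1/2.502 = 12.0 cfs.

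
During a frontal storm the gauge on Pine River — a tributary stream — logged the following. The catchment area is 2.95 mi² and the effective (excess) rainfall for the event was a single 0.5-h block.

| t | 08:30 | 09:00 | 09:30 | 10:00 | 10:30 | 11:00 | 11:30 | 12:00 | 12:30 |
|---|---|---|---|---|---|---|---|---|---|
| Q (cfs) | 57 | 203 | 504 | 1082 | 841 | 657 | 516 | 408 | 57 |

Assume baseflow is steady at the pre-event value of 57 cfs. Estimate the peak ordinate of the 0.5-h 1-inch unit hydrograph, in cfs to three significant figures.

Direct runoff: 0.0, 146.0, 447.0, 1025.0, 784.0, 600.0, 459.0, 351.0, 0.0 cfs; ΣQ_DR = 3812 cfs, peak = 1025.0 cfs.
Runoff depth d = ΣQ_DR·Δt / A = 3812 × 1800 / (2.95 mi²) = 1.001 in.
The 1-inch UH is the DRH scaled by (1 in)/d, so U_p = 1025.0 × 1/1.001 = 1020 cfs.

U_p ≈ 1020 cfs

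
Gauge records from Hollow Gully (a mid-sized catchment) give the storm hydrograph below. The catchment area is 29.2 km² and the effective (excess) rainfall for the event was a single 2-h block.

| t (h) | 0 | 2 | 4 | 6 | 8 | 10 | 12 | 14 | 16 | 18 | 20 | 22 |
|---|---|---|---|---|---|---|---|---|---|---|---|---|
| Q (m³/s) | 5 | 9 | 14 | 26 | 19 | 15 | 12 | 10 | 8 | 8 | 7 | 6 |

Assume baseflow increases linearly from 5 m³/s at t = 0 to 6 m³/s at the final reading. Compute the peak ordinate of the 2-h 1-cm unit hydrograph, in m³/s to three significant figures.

Direct runoff: 0.00, 3.91, 8.82, 20.73, 13.64, 9.55, 6.45, 4.36, 2.27, 2.18, 1.09, 0.00 m³/s; ΣQ_DR = 73.00 m³/s, peak = 20.73 m³/s.
Runoff depth d = ΣQ_DR·Δt / A = 73.00 × 7200 / (29.2 km²) = 18.00 mm.
The 1-cm UH is the DRH scaled by (10 mm)/d, so U_p = 20.73 × 10/18.00 = 11.5 m³/s.

U_p ≈ 11.5 m³/s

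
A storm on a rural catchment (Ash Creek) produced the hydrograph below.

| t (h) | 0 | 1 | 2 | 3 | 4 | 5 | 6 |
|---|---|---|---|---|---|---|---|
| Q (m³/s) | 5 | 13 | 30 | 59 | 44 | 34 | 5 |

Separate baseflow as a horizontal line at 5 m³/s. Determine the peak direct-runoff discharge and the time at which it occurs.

Subtracting baseflow gives direct-runoff ordinates: 0.0, 8.0, 25.0, 54.0, 39.0, 29.0, 0.0 m³/s.
The maximum is 54.0 m³/s, occurring at the reading for t = 3 h.

Q_p = 54.0 m³/s at t = 3 h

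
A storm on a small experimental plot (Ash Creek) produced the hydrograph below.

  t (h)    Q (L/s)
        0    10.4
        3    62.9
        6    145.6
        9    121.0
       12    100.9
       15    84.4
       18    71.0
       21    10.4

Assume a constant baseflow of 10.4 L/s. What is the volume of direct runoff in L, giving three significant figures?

V ≈ 5.65 × 10^6 L

Direct-runoff ordinates (Q − Q_b): 0.0, 52.5, 135.2, 110.6, 90.5, 74.0, 60.6, 0.0 L/s.
ΣQ_DR = 523.4 L/s.
With Δt = 3 h = 10800 s, V = ΣQ_DR · Δt = 523.4 × 10800 = 5.65 × 10^6 L.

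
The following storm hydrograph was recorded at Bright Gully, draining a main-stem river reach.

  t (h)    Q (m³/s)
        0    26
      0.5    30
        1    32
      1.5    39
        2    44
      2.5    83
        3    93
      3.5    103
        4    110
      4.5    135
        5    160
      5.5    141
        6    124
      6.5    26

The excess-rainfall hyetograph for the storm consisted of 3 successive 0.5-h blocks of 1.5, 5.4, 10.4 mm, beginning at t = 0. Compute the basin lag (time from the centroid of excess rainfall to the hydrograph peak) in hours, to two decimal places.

Centroid of excess rainfall: t_c = Σ P_i·t̄_i / ΣP_i = 1.0072 h (block centres at 0.25, 0.75, 1.25 h).
Hydrograph peak occurs at t = 5 h, so basin lag t_L = 5 − 1.0072 = 3.99 h.

t_L ≈ 3.99 h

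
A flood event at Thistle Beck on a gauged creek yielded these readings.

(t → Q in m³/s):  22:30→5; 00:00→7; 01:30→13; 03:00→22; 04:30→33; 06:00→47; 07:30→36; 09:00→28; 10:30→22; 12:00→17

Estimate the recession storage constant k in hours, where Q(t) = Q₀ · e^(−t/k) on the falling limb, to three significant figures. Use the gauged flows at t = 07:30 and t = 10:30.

On the falling limb, Q drops from 36 to 22 m³/s between t = 07:30 and t = 10:30 (Δt = 3 h).
k = −Δt / ln(Q₂/Q₁) = −3 / ln(22/36) = 6.09 h.

k ≈ 6.09 h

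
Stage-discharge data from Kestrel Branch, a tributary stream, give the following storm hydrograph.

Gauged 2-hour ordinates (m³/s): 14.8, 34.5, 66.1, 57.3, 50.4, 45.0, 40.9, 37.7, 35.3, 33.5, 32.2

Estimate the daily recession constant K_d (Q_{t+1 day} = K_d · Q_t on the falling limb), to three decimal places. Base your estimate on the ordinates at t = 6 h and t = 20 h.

Between t = 6 h and t = 20 h the flow falls from 57.3 to 32.2 m³/s over 7×2 h = 14 h.
Per-interval ratio K = (32.2/57.3)^(1/7) = 0.9210; K_d = K^(24/2) = 0.372.

K_d ≈ 0.372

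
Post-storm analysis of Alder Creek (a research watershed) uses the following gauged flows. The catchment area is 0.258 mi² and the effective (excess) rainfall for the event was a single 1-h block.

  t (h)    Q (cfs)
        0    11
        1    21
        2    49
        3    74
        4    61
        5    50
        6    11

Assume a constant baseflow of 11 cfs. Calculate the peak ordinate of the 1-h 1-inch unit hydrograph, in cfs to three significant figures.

Direct runoff: 0.0, 10.0, 38.0, 63.0, 50.0, 39.0, 0.0 cfs; ΣQ_DR = 200.0 cfs, peak = 63.0 cfs.
Runoff depth d = ΣQ_DR·Δt / A = 200.0 × 3600 / (0.258 mi²) = 1.201 in.
The 1-inch UH is the DRH scaled by (1 in)/d, so U_p = 63.0 × 1/1.201 = 52.4 cfs.

U_p ≈ 52.4 cfs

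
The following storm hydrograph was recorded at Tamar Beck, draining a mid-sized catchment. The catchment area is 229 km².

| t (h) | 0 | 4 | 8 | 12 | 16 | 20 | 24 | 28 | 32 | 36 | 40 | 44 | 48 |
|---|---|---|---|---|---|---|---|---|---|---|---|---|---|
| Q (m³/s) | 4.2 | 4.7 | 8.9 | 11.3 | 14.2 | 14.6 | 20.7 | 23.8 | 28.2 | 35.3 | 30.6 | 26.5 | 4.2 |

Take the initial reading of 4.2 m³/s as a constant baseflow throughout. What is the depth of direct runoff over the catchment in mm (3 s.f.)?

d ≈ 10.9 mm

Direct runoff: 0.0, 0.5, 4.7, 7.1, 10.0, 10.4, 16.5, 19.6, 24.0, 31.1, 26.4, 22.3, 0.0 m³/s; ΣQ_DR = 172.6 m³/s.
V = ΣQ_DR · Δt = 172.6 × 14400 s = 2.485 × 10^6 m³.
Over A = 229 km², depth = V / A = 10.9 mm.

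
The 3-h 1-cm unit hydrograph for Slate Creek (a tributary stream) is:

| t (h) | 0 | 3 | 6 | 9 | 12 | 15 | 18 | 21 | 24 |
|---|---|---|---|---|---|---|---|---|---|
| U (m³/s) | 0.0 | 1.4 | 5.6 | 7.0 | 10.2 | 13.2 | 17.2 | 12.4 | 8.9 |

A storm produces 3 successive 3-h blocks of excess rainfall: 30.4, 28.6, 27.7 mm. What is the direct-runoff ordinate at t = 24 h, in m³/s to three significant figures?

By discrete convolution, Q_j = Σ (P_i / 10 mm) · U_{j−i}.
At t = 24 h (j=8): Q = (30.4/10)·8.9 + (28.6/10)·12.4 + (27.7/10)·17.2 = 110 m³/s.

Q ≈ 110 m³/s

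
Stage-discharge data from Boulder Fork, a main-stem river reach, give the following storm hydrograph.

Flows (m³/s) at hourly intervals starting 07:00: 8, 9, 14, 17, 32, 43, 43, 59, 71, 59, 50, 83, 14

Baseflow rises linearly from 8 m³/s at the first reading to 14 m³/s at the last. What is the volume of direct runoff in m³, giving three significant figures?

V ≈ 1.29 × 10^6 m³

Direct-runoff ordinates (Q − Q_b): 0.00, 0.50, 5.00, 7.50, 22.00, 32.50, 32.00, 47.50, 59.00, 46.50, 37.00, 69.50, 0.00 m³/s.
ΣQ_DR = 359.0 m³/s.
With Δt = 1 h = 3600 s, V = ΣQ_DR · Δt = 359.0 × 3600 = 1.29 × 10^6 m³.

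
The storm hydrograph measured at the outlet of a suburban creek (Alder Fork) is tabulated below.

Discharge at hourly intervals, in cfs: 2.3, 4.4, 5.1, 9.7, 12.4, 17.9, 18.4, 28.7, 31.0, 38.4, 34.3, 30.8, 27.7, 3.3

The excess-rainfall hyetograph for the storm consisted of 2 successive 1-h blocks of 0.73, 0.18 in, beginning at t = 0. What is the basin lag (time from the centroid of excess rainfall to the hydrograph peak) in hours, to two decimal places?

t_L ≈ 8.30 h

Centroid of excess rainfall: t_c = Σ P_i·t̄_i / ΣP_i = 0.6978 h (block centres at 0.5, 1.5 h).
Hydrograph peak occurs at t = 9 h, so basin lag t_L = 9 − 0.6978 = 8.30 h.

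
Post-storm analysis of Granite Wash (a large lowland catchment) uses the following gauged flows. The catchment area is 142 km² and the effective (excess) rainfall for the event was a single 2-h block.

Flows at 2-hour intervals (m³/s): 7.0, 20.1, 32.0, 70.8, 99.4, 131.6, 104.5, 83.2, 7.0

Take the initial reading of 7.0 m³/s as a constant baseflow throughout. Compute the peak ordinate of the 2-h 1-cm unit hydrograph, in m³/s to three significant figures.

Direct runoff: 0.0, 13.1, 25.0, 63.8, 92.4, 124.6, 97.5, 76.2, 0.0 m³/s; ΣQ_DR = 492.6 m³/s, peak = 124.6 m³/s.
Runoff depth d = ΣQ_DR·Δt / A = 492.6 × 7200 / (142 km²) = 24.98 mm.
The 1-cm UH is the DRH scaled by (10 mm)/d, so U_p = 124.6 × 10/24.98 = 49.9 m³/s.

U_p ≈ 49.9 m³/s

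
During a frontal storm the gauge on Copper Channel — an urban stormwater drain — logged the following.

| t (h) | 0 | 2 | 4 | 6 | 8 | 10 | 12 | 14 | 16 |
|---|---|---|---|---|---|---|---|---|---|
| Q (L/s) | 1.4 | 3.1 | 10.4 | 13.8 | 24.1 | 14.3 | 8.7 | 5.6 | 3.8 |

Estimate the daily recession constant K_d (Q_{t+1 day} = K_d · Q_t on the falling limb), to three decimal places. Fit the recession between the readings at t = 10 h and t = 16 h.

Between t = 10 h and t = 16 h the flow falls from 14.3 to 3.8 L/s over 3×2 h = 6 h.
Per-interval ratio K = (3.8/14.3)^(1/3) = 0.6429; K_d = K^(24/2) = 0.005.

K_d ≈ 0.005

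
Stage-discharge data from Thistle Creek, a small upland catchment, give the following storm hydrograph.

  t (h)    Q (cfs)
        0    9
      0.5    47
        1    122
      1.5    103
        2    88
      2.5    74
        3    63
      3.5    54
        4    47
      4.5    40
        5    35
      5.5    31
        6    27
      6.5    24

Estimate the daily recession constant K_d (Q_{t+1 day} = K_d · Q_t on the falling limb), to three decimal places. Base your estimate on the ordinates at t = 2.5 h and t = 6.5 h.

K_d ≈ 0.001

Between t = 2.5 h and t = 6.5 h the flow falls from 74 to 24 cfs over 8×0.5 h = 4 h.
Per-interval ratio K = (24/74)^(1/8) = 0.8687; K_d = K^(24/0.5) = 0.001.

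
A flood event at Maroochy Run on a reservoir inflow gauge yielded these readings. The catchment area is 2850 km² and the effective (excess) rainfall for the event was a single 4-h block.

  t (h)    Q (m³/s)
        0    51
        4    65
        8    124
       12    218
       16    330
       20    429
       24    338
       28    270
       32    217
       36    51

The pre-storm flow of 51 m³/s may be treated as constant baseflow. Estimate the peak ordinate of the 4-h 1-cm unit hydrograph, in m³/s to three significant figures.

Direct runoff: 0.0, 14.0, 73.0, 167.0, 279.0, 378.0, 287.0, 219.0, 166.0, 0.0 m³/s; ΣQ_DR = 1583 m³/s, peak = 378.0 m³/s.
Runoff depth d = ΣQ_DR·Δt / A = 1583 × 14400 / (2850 km²) = 7.998 mm.
The 1-cm UH is the DRH scaled by (10 mm)/d, so U_p = 378.0 × 10/7.998 = 473 m³/s.

U_p ≈ 473 m³/s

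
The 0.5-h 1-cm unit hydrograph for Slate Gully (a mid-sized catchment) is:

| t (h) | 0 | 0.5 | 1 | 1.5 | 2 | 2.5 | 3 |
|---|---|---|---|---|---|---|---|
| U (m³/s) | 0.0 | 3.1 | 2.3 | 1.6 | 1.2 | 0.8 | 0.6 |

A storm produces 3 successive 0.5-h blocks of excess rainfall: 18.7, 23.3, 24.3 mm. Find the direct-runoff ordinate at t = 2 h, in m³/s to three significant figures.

By discrete convolution, Q_j = Σ (P_i / 10 mm) · U_{j−i}.
At t = 2 h (j=4): Q = (18.7/10)·1.2 + (23.3/10)·1.6 + (24.3/10)·2.3 = 11.6 m³/s.

Q ≈ 11.6 m³/s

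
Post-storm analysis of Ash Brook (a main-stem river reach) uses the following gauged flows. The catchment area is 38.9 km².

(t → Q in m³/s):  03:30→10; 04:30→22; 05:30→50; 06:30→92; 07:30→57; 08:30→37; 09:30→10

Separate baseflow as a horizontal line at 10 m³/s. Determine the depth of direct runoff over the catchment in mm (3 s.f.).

d ≈ 19.2 mm

Direct runoff: 0.0, 12.0, 40.0, 82.0, 47.0, 27.0, 0.0 m³/s; ΣQ_DR = 208.0 m³/s.
V = ΣQ_DR · Δt = 208.0 × 3600 s = 7.488 × 10^5 m³.
Over A = 38.9 km², depth = V / A = 19.2 mm.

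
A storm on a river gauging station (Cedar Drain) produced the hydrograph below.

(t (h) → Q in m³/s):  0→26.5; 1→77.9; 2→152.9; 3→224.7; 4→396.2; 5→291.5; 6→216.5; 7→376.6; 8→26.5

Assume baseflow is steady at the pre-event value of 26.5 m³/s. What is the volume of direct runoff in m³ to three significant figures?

V ≈ 5.58 × 10^6 m³

Direct-runoff ordinates (Q − Q_b): 0.0, 51.4, 126.4, 198.2, 369.7, 265.0, 190.0, 350.1, 0.0 m³/s.
ΣQ_DR = 1551 m³/s.
With Δt = 1 h = 3600 s, V = ΣQ_DR · Δt = 1551 × 3600 = 5.58 × 10^6 m³.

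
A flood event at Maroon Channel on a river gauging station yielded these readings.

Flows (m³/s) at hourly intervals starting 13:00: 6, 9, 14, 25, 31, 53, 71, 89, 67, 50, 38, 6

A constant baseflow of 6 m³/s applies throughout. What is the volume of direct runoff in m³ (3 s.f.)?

V ≈ 1.39 × 10^6 m³

Direct-runoff ordinates (Q − Q_b): 0.0, 3.0, 8.0, 19.0, 25.0, 47.0, 65.0, 83.0, 61.0, 44.0, 32.0, 0.0 m³/s.
ΣQ_DR = 387.0 m³/s.
With Δt = 1 h = 3600 s, V = ΣQ_DR · Δt = 387.0 × 3600 = 1.39 × 10^6 m³.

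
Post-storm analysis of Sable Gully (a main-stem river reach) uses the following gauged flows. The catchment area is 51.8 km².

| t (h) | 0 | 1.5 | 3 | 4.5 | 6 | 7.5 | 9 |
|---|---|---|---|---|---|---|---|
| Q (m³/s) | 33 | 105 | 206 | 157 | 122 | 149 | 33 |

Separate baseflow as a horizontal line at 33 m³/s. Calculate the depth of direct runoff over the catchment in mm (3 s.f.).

Direct runoff: 0.0, 72.0, 173.0, 124.0, 89.0, 116.0, 0.0 m³/s; ΣQ_DR = 574.0 m³/s.
V = ΣQ_DR · Δt = 574.0 × 5400 s = 3.100 × 10^6 m³.
Over A = 51.8 km², depth = V / A = 59.8 mm.

d ≈ 59.8 mm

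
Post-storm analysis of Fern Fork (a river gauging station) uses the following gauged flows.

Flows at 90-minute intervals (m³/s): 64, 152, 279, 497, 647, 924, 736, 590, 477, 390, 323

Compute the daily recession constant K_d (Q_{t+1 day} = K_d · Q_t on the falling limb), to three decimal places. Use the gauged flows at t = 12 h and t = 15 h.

Between t = 12 h and t = 15 h the flow falls from 477 to 323 m³/s over 2×1.5 h = 3 h.
Per-interval ratio K = (323/477)^(1/2) = 0.8229; K_d = K^(24/1.5) = 0.044.

K_d ≈ 0.044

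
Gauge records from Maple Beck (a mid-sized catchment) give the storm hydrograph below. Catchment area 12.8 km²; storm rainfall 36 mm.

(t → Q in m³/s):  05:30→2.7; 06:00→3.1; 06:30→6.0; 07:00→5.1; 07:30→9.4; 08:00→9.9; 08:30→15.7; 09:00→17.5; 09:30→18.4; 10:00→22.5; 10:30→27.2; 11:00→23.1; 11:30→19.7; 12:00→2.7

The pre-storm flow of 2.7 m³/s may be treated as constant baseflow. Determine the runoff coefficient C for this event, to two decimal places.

ΣQ_DR = 145.2 m³/s; V = ΣQ_DR·Δt = 2.614 × 10^5 m³.
Runoff depth d = V / A = 20.42 mm.
C = d / P = 20.42 / 36 = 0.57.

C ≈ 0.57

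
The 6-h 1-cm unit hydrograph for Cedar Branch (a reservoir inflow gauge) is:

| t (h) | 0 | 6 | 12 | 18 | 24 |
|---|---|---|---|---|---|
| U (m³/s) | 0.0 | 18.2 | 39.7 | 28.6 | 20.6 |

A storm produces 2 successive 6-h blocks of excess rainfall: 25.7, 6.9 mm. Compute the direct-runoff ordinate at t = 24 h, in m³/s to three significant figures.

By discrete convolution, Q_j = Σ (P_i / 10 mm) · U_{j−i}.
At t = 24 h (j=4): Q = (25.7/10)·20.6 + (6.9/10)·28.6 = 72.7 m³/s.

Q ≈ 72.7 m³/s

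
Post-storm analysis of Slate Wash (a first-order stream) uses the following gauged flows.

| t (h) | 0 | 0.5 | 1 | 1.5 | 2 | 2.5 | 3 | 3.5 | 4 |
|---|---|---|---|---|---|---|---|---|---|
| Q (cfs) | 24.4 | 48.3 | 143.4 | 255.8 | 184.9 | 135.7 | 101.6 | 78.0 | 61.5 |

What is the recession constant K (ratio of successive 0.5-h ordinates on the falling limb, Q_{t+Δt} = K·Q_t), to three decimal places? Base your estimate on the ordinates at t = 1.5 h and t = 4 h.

Using the recession-limb readings at t = 1.5 h and t = 4 h: Q falls from 255.8 to 61.5 cfs over 5 intervals.
K = (Q₂/Q₁)^(1/5) = (61.5/255.8)^(1/5) = 0.752.

K ≈ 0.752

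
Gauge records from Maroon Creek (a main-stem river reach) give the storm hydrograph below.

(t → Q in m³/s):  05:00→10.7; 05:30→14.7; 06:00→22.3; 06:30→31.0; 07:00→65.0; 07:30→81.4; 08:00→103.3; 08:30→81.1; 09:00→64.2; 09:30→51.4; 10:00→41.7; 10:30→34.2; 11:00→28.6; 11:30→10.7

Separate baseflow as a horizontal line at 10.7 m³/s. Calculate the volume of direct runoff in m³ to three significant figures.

Direct-runoff ordinates (Q − Q_b): 0.0, 4.0, 11.6, 20.3, 54.3, 70.7, 92.6, 70.4, 53.5, 40.7, 31.0, 23.5, 17.9, 0.0 m³/s.
ΣQ_DR = 490.5 m³/s.
With Δt = 0.5 h = 1800 s, V = ΣQ_DR · Δt = 490.5 × 1800 = 8.83 × 10^5 m³.

V ≈ 8.83 × 10^5 m³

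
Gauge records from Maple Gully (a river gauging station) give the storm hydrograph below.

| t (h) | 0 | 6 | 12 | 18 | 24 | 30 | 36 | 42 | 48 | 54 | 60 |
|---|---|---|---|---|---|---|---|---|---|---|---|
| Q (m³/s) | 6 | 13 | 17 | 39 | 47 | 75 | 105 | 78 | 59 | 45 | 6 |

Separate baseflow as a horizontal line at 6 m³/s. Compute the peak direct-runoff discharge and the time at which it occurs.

Q_p = 99.0 m³/s at t = 36 h

Subtracting baseflow gives direct-runoff ordinates: 0.0, 7.0, 11.0, 33.0, 41.0, 69.0, 99.0, 72.0, 53.0, 39.0, 0.0 m³/s.
The maximum is 99.0 m³/s, occurring at the reading for t = 36 h.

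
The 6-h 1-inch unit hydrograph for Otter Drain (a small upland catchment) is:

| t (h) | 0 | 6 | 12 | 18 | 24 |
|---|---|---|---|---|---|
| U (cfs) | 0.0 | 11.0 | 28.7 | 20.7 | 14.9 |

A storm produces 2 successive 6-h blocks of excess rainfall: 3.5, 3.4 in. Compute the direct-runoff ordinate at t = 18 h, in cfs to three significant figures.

Q ≈ 170 cfs

By discrete convolution, Q_j = Σ (P_i / 1 in) · U_{j−i}.
At t = 18 h (j=3): Q = (3.5/1)·20.7 + (3.4/1)·28.7 = 170 cfs.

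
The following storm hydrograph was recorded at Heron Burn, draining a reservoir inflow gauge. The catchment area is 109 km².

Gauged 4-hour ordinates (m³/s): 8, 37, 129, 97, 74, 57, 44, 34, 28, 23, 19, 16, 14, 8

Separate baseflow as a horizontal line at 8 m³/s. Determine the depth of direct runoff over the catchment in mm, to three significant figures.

d ≈ 62.9 mm

Direct runoff: 0.0, 29.0, 121.0, 89.0, 66.0, 49.0, 36.0, 26.0, 20.0, 15.0, 11.0, 8.0, 6.0, 0.0 m³/s; ΣQ_DR = 476.0 m³/s.
V = ΣQ_DR · Δt = 476.0 × 14400 s = 6.854 × 10^6 m³.
Over A = 109 km², depth = V / A = 62.9 mm.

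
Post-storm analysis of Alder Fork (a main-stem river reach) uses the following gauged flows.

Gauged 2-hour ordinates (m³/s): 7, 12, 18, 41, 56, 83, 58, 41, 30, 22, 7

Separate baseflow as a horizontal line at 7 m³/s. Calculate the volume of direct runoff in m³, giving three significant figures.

V ≈ 2.15 × 10^6 m³

Direct-runoff ordinates (Q − Q_b): 0.0, 5.0, 11.0, 34.0, 49.0, 76.0, 51.0, 34.0, 23.0, 15.0, 0.0 m³/s.
ΣQ_DR = 298.0 m³/s.
With Δt = 2 h = 7200 s, V = ΣQ_DR · Δt = 298.0 × 7200 = 2.15 × 10^6 m³.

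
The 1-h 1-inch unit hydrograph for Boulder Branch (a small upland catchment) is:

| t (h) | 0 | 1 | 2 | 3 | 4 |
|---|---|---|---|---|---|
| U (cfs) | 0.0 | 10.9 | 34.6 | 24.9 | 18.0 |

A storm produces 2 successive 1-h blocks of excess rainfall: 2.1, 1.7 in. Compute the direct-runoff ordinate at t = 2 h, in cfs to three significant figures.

Q ≈ 91.2 cfs

By discrete convolution, Q_j = Σ (P_i / 1 in) · U_{j−i}.
At t = 2 h (j=2): Q = (2.1/1)·34.6 + (1.7/1)·10.9 = 91.2 cfs.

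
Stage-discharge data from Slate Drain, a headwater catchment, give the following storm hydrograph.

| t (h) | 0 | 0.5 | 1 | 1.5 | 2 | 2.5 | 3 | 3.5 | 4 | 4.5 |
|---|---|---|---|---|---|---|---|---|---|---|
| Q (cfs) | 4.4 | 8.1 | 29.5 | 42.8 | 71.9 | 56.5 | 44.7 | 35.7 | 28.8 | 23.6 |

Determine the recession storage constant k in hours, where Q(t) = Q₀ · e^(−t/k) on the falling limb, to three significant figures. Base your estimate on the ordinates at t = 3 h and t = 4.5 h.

k ≈ 2.35 h

On the falling limb, Q drops from 44.7 to 23.6 cfs between t = 3 h and t = 4.5 h (Δt = 1.5 h).
k = −Δt / ln(Q₂/Q₁) = −1.5 / ln(23.6/44.7) = 2.35 h.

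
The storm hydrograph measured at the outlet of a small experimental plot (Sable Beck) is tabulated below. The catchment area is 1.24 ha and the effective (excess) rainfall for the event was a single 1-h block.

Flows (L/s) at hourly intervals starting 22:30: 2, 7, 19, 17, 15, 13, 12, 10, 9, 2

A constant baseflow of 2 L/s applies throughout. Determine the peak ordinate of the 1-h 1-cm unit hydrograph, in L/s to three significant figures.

U_p ≈ 6.81 L/s

Direct runoff: 0.0, 5.0, 17.0, 15.0, 13.0, 11.0, 10.0, 8.0, 7.0, 0.0 L/s; ΣQ_DR = 86.00 L/s, peak = 17.0 L/s.
Runoff depth d = ΣQ_DR·Δt / A = 86.00 × 3600 / (1.24 ha) = 24.97 mm.
The 1-cm UH is the DRH scaled by (10 mm)/d, so U_p = 17.0 × 10/24.97 = 6.81 L/s.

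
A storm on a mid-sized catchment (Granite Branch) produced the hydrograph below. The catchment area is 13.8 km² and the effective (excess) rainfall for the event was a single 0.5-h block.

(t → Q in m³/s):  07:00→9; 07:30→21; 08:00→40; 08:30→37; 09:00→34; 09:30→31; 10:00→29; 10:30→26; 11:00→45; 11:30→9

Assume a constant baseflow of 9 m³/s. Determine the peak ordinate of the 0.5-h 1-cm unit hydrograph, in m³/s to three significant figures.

U_p ≈ 14.5 m³/s

Direct runoff: 0.0, 12.0, 31.0, 28.0, 25.0, 22.0, 20.0, 17.0, 36.0, 0.0 m³/s; ΣQ_DR = 191.0 m³/s, peak = 36.0 m³/s.
Runoff depth d = ΣQ_DR·Δt / A = 191.0 × 1800 / (13.8 km²) = 24.91 mm.
The 1-cm UH is the DRH scaled by (10 mm)/d, so U_p = 36.0 × 10/24.91 = 14.5 m³/s.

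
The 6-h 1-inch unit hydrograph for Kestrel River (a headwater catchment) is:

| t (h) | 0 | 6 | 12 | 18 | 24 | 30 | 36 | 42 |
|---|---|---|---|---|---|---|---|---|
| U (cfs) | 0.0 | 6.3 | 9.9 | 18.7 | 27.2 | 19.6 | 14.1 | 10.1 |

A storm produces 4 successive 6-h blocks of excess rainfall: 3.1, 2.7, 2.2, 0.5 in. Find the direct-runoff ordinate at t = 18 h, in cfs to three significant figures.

By discrete convolution, Q_j = Σ (P_i / 1 in) · U_{j−i}.
At t = 18 h (j=3): Q = (3.1/1)·18.7 + (2.7/1)·9.9 + (2.2/1)·6.3 + (0.5/1)·0.0 = 98.6 cfs.

Q ≈ 98.6 cfs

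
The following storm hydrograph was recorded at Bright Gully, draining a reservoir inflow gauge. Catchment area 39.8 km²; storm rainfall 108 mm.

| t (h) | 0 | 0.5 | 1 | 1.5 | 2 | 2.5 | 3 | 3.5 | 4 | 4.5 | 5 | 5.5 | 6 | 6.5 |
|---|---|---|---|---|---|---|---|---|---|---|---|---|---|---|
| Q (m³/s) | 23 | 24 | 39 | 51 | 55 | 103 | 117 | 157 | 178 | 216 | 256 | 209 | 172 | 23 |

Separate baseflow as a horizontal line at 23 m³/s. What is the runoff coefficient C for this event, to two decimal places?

C ≈ 0.54

ΣQ_DR = 1301 m³/s; V = ΣQ_DR·Δt = 2.342 × 10^6 m³.
Runoff depth d = V / A = 58.84 mm.
C = d / P = 58.84 / 108 = 0.54.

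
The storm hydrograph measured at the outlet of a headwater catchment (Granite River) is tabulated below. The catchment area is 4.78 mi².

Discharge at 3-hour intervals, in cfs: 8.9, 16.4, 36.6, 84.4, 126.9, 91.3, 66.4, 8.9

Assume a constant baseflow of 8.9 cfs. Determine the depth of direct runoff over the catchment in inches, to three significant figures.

d ≈ 0.358 in

Direct runoff: 0.0, 7.5, 27.7, 75.5, 118.0, 82.4, 57.5, 0.0 cfs; ΣQ_DR = 368.6 cfs.
V = ΣQ_DR · Δt = 368.6 × 10800 s = 3.981 × 10^6 ft³.
Over A = 4.78 mi², depth = V / A = 0.358 in.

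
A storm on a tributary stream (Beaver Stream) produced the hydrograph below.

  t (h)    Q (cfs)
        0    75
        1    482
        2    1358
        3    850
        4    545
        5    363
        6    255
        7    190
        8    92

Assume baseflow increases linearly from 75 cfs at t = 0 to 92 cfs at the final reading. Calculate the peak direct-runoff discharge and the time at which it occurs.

Q_p = 1278.75 cfs at t = 2 h

Subtracting baseflow gives direct-runoff ordinates: 0.00, 404.88, 1278.75, 768.62, 461.50, 277.38, 167.25, 100.12, 0.00 cfs.
The maximum is 1278.75 cfs, occurring at the reading for t = 2 h.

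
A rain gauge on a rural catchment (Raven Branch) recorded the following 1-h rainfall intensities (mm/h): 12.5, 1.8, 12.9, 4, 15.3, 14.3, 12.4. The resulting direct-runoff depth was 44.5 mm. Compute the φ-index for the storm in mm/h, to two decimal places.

φ ≈ 4.58 mm/h

Only the 5 blocks with intensity above φ contribute runoff: 12.5, 12.9, 15.3, 14.3, 12.4 mm/h.
Σ(I−φ)·Δt = d  ⇒  (12.5+12.9+15.3+14.3+12.4 − 5φ)·1 = 44.5
φ = (67.40 − 44.5/1) / 5 = 4.58 mm/h.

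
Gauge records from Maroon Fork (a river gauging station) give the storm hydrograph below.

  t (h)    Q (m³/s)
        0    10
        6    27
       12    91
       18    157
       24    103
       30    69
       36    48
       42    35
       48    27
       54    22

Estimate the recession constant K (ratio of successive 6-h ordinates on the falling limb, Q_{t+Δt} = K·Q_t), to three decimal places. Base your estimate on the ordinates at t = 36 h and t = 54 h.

Using the recession-limb readings at t = 36 h and t = 54 h: Q falls from 48 to 22 m³/s over 3 intervals.
K = (Q₂/Q₁)^(1/3) = (22/48)^(1/3) = 0.771.

K ≈ 0.771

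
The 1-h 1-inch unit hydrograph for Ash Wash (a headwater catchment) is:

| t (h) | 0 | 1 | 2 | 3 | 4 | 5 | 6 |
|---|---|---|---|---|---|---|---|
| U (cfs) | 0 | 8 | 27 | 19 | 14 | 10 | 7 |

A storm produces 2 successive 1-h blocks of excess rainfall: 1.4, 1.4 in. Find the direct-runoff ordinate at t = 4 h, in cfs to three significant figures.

By discrete convolution, Q_j = Σ (P_i / 1 in) · U_{j−i}.
At t = 4 h (j=4): Q = (1.4/1)·14 + (1.4/1)·19 = 46.2 cfs.

Q ≈ 46.2 cfs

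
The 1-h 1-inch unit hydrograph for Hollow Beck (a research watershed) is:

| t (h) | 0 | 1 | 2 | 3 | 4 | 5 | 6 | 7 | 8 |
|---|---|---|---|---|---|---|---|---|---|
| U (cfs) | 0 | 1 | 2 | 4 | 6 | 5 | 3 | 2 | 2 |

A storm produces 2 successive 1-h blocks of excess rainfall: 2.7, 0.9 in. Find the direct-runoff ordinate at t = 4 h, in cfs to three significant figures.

Q ≈ 19.8 cfs

By discrete convolution, Q_j = Σ (P_i / 1 in) · U_{j−i}.
At t = 4 h (j=4): Q = (2.7/1)·6 + (0.9/1)·4 = 19.8 cfs.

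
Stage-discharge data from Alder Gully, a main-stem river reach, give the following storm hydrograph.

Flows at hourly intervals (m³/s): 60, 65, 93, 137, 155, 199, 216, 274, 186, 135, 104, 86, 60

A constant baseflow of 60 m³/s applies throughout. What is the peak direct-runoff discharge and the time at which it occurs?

Q_p = 214.0 m³/s at t = 7 h

Subtracting baseflow gives direct-runoff ordinates: 0.0, 5.0, 33.0, 77.0, 95.0, 139.0, 156.0, 214.0, 126.0, 75.0, 44.0, 26.0, 0.0 m³/s.
The maximum is 214.0 m³/s, occurring at the reading for t = 7 h.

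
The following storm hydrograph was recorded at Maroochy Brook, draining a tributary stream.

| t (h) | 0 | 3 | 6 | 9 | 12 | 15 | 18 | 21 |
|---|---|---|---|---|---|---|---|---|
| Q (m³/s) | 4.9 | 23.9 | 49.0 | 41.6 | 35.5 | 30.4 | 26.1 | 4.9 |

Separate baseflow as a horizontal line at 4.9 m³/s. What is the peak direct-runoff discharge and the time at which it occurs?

Q_p = 44.1 m³/s at t = 6 h

Subtracting baseflow gives direct-runoff ordinates: 0.0, 19.0, 44.1, 36.7, 30.6, 25.5, 21.2, 0.0 m³/s.
The maximum is 44.1 m³/s, occurring at the reading for t = 6 h.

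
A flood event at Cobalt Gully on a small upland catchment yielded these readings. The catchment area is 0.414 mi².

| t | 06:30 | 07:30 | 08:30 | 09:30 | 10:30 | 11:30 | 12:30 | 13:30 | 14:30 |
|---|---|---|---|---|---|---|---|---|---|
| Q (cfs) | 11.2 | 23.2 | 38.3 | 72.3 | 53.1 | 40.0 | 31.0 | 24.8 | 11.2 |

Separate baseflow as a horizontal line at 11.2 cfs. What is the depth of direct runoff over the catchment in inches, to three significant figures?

d ≈ 0.765 in

Direct runoff: 0.0, 12.0, 27.1, 61.1, 41.9, 28.8, 19.8, 13.6, 0.0 cfs; ΣQ_DR = 204.3 cfs.
V = ΣQ_DR · Δt = 204.3 × 3600 s = 7.355 × 10^5 ft³.
Over A = 0.414 mi², depth = V / A = 0.765 in.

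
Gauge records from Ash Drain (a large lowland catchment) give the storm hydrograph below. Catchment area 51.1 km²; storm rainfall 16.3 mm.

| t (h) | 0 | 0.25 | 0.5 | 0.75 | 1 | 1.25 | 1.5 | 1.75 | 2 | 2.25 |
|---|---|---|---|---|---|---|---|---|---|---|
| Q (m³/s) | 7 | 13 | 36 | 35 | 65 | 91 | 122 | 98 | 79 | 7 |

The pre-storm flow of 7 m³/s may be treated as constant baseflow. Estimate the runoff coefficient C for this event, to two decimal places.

C ≈ 0.52

ΣQ_DR = 483.0 m³/s; V = ΣQ_DR·Δt = 4.347 × 10^5 m³.
Runoff depth d = V / A = 8.507 mm.
C = d / P = 8.507 / 16.3 = 0.52.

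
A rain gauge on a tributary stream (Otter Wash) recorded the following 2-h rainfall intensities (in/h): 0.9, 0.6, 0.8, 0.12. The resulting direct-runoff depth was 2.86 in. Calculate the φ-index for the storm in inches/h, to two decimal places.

φ ≈ 0.29 in/h

Only the 3 blocks with intensity above φ contribute runoff: 0.9, 0.6, 0.8 in/h.
Σ(I−φ)·Δt = d  ⇒  (0.9+0.6+0.8 − 3φ)·2 = 2.86
φ = (2.300 − 2.86/2) / 3 = 0.29 in/h.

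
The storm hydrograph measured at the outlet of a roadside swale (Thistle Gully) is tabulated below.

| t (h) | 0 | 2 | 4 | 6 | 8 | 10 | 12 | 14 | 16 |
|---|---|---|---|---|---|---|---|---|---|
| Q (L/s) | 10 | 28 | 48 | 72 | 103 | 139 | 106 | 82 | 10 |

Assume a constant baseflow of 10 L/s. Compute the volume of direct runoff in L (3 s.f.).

Direct-runoff ordinates (Q − Q_b): 0.0, 18.0, 38.0, 62.0, 93.0, 129.0, 96.0, 72.0, 0.0 L/s.
ΣQ_DR = 508.0 L/s.
With Δt = 2 h = 7200 s, V = ΣQ_DR · Δt = 508.0 × 7200 = 3.66 × 10^6 L.

V ≈ 3.66 × 10^6 L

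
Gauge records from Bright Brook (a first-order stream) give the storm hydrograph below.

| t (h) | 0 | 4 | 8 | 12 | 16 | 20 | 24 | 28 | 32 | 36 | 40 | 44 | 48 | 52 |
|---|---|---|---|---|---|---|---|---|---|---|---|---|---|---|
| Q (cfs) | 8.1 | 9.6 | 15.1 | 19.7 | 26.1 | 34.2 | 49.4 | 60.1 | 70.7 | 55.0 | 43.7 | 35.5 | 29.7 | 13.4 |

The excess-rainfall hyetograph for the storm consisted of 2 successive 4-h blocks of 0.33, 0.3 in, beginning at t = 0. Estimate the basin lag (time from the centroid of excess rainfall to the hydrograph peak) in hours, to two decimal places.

t_L ≈ 28.10 h

Centroid of excess rainfall: t_c = Σ P_i·t̄_i / ΣP_i = 3.9048 h (block centres at 2, 6 h).
Hydrograph peak occurs at t = 32 h, so basin lag t_L = 32 − 3.9048 = 28.10 h.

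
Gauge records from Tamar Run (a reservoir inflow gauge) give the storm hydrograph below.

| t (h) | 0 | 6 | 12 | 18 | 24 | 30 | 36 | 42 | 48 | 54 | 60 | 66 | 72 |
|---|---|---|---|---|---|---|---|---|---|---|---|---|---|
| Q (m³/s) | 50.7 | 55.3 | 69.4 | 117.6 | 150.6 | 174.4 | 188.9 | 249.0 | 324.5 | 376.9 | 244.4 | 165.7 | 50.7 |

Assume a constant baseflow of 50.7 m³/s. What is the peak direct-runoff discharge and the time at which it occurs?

Q_p = 326.2 m³/s at t = 54 h

Subtracting baseflow gives direct-runoff ordinates: 0.0, 4.6, 18.7, 66.9, 99.9, 123.7, 138.2, 198.3, 273.8, 326.2, 193.7, 115.0, 0.0 m³/s.
The maximum is 326.2 m³/s, occurring at the reading for t = 54 h.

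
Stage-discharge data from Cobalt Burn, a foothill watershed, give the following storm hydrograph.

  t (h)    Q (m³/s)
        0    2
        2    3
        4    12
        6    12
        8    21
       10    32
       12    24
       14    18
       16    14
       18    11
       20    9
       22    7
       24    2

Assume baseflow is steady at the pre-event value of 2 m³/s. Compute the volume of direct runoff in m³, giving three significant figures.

Direct-runoff ordinates (Q − Q_b): 0.0, 1.0, 10.0, 10.0, 19.0, 30.0, 22.0, 16.0, 12.0, 9.0, 7.0, 5.0, 0.0 m³/s.
ΣQ_DR = 141.0 m³/s.
With Δt = 2 h = 7200 s, V = ΣQ_DR · Δt = 141.0 × 7200 = 1.02 × 10^6 m³.

V ≈ 1.02 × 10^6 m³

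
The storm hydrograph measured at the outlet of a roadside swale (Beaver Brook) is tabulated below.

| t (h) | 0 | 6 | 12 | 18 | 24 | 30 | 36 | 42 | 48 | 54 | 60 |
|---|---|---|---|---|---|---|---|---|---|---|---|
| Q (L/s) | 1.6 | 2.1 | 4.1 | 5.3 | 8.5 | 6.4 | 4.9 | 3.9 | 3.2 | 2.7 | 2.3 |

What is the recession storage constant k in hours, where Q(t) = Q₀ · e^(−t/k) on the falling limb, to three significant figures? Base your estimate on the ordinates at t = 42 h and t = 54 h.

On the falling limb, Q drops from 3.9 to 2.7 L/s between t = 42 h and t = 54 h (Δt = 12 h).
k = −Δt / ln(Q₂/Q₁) = −12 / ln(2.7/3.9) = 32.6 h.

k ≈ 32.6 h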